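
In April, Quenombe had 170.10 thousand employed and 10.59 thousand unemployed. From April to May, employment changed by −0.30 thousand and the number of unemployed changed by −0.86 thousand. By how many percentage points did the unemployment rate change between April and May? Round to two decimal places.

The unemployment rate changed by −0.44 percentage points.

April: labor force = 170.10 + 10.59 = 180.69; u = 10.59/180.69 = 5.86%.
May: labor force = 169.80 + 9.73 = 179.53; u = 9.73/179.53 = 5.42%.
Change = 5.42% − 5.86% = −0.44 pp.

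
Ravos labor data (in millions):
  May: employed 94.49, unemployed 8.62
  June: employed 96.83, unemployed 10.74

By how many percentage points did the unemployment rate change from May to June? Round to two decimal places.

May: labor force = 94.49 + 8.62 = 103.11; u = 8.62/103.11 = 8.36%.
June: labor force = 96.83 + 10.74 = 107.57; u = 10.74/107.57 = 9.98%.
Change = 9.98% − 8.36% = +1.62 pp.

The unemployment rate changed by +1.62 percentage points.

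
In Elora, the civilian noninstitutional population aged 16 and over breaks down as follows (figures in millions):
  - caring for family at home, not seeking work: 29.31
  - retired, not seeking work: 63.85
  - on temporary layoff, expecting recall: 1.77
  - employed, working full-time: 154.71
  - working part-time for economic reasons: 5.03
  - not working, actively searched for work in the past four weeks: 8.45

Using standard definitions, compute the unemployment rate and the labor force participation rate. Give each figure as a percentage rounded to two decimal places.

Employed = 154.71 + 5.03 = 159.74 million (anyone who worked, including part-time for economic reasons, counts as employed).
Unemployed = 1.77 + 8.45 = 10.22 million (jobless and actively searching, or on temporary layoff).
Labor force = 159.74 + 10.22 = 169.96 million.
Not in labor force = 29.31 + 63.85 = 93.16 million (those not working and not actively searching are outside the labor force).
Civilian working-age population = 169.96 + 93.16 = 263.12 million.
Unemployment rate = 10.22 / 169.96 = 6.01%.
Labor force participation rate = 169.96 / 263.12 = 64.59%.

Unemployment rate ≈ 6.01%; labor force participation rate ≈ 64.59%.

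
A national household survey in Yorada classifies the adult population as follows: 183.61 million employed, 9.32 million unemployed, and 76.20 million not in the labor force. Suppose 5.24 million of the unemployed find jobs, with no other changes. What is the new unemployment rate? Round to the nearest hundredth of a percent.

Initially, labor force = 183.61 + 9.32 = 192.93 million, so u = 9.32/192.93 = 4.83%.
After the change, unemployed falls and employed rises by 5.24; labor force unchanged → E = 188.85, U = 4.08, labor force = 192.93 million.
New unemployment rate = 4.08 / 192.93 = 2.11%.

New unemployment rate ≈ 2.11%.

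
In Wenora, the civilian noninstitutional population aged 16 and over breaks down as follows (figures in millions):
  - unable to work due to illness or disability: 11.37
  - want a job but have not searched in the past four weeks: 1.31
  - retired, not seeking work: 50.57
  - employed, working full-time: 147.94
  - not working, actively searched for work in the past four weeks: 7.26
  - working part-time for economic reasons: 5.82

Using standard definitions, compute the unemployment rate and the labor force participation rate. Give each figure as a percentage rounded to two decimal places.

Unemployment rate ≈ 4.51%; labor force participation rate ≈ 71.80%.

Employed = 147.94 + 5.82 = 153.76 million (anyone who worked, including part-time for economic reasons, counts as employed).
Unemployed = 7.26 million.
Labor force = 153.76 + 7.26 = 161.02 million.
Not in labor force = 11.37 + 1.31 + 50.57 = 63.25 million (those not working and not actively searching are outside the labor force — including those who want a job but have given up searching).
Civilian working-age population = 161.02 + 63.25 = 224.27 million.
Unemployment rate = 7.26 / 161.02 = 4.51%.
Labor force participation rate = 161.02 / 224.27 = 71.80%.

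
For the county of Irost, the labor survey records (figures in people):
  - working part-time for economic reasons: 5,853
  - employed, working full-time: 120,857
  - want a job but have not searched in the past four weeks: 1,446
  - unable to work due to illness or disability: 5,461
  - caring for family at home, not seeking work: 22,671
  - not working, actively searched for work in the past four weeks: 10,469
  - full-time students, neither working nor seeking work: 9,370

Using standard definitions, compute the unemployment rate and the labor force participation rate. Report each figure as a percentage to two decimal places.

Unemployment rate ≈ 7.63%; labor force participation rate ≈ 77.89%.

Employed = 5,853 + 120,857 = 126,710 (anyone who worked, including part-time for economic reasons, counts as employed).
Unemployed = 10,469.
Labor force = 126,710 + 10,469 = 137,179.
Not in labor force = 1,446 + 5,461 + 22,671 + 9,370 = 38,948 (those not working and not actively searching are outside the labor force — including those who want a job but have given up searching).
Civilian working-age population = 137,179 + 38,948 = 176,127.
Unemployment rate = 10,469 / 137,179 = 7.63%.
Labor force participation rate = 137,179 / 176,127 = 77.89%.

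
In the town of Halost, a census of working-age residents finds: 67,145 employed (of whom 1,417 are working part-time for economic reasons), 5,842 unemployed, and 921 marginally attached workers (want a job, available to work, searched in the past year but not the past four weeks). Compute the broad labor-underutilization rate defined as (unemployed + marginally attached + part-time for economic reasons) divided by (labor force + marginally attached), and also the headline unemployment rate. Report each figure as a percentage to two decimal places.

Broad underutilization rate ≈ 11.07%; headline unemployment rate ≈ 8.00%.

Labor force = 67,145 + 5,842 = 72,987.
Numerator = 5,842 + 921 + 1,417 = 8,180.
Denominator = 72,987 + 921 = 73,908.
Broad rate = 8,180 / 73,908 = 11.07%.
Headline unemployment rate = 5,842 / 72,987 = 8.00%.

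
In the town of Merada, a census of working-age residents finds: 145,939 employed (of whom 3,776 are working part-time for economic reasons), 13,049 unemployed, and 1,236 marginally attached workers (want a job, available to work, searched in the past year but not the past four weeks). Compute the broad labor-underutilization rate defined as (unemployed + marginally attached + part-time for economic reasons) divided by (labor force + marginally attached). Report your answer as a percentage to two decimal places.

Labor force = 145,939 + 13,049 = 158,988.
Numerator = 13,049 + 1,236 + 3,776 = 18,061.
Denominator = 158,988 + 1,236 = 160,224.
Broad rate = 18,061 / 160,224 = 11.27%.

Broad underutilization rate ≈ 11.27%.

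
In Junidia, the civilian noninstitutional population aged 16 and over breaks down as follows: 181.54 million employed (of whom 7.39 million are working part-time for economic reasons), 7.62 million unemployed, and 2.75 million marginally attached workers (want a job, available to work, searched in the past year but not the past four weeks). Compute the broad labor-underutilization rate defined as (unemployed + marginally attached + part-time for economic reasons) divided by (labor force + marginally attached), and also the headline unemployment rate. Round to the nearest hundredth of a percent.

Broad underutilization rate ≈ 9.25%; headline unemployment rate ≈ 4.03%.

Labor force = 181.54 + 7.62 = 189.16 million.
Numerator = 7.62 + 2.75 + 7.39 = 17.76 million.
Denominator = 189.16 + 2.75 = 191.91 million.
Broad rate = 17.76 / 191.91 = 9.25%.
Headline unemployment rate = 7.62 / 189.16 = 4.03%.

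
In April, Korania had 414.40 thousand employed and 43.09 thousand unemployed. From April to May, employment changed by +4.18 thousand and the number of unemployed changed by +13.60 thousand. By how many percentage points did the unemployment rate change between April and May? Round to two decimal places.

The unemployment rate changed by +2.51 percentage points.

April: labor force = 414.40 + 43.09 = 457.49; u = 43.09/457.49 = 9.42%.
May: labor force = 418.58 + 56.69 = 475.27; u = 56.69/475.27 = 11.93%.
Change = 11.93% − 9.42% = +2.51 pp.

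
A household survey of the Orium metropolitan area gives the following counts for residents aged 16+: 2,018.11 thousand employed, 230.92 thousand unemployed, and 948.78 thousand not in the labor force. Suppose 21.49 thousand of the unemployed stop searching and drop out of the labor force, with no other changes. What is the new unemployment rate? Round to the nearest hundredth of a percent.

Initially, labor force = 2,018.11 + 230.92 = 2,249.03 thousand, so u = 230.92/2,249.03 = 10.27%.
After the change, unemployed and labor force both fall by 21.49 → E = 2,018.11, U = 209.43, labor force = 2,227.54 thousand.
New unemployment rate = 209.43 / 2,227.54 = 9.40%.

New unemployment rate ≈ 9.40%.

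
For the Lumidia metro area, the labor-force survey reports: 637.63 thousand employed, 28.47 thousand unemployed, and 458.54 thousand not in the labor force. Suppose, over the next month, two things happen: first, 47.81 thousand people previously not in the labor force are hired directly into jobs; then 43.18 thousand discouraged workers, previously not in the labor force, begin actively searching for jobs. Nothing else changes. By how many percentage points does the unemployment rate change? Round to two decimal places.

Initially, labor force = 637.63 + 28.47 = 666.10 thousand, so u = 28.47/666.10 = 4.27%.
After the first change, employed and labor force both rise by 47.81; unemployed unchanged → E = 685.44, U = 28.47, labor force = 713.91 thousand.
After the second change, unemployed and labor force both rise by 43.18 → E = 685.44, U = 71.65, labor force = 757.09 thousand.
New unemployment rate = 71.65 / 757.09 = 9.46%.
Change = 9.46% − 4.27% = +5.19 percentage points.

The unemployment rate changes by +5.19 percentage points.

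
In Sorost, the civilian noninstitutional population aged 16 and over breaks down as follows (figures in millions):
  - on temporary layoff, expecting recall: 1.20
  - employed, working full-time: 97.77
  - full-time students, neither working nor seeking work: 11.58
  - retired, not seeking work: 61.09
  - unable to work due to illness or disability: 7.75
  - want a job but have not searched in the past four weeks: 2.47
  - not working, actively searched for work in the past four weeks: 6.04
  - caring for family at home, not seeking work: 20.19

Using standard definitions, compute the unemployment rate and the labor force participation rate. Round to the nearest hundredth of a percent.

Employed = 97.77 million.
Unemployed = 1.20 + 6.04 = 7.24 million (jobless and actively searching, or on temporary layoff).
Labor force = 97.77 + 7.24 = 105.01 million.
Not in labor force = 11.58 + 61.09 + 7.75 + 2.47 + 20.19 = 103.08 million (those not working and not actively searching are outside the labor force — including those who want a job but have given up searching).
Civilian working-age population = 105.01 + 103.08 = 208.09 million.
Unemployment rate = 7.24 / 105.01 = 6.89%.
Labor force participation rate = 105.01 / 208.09 = 50.46%.

Unemployment rate ≈ 6.89%; labor force participation rate ≈ 50.46%.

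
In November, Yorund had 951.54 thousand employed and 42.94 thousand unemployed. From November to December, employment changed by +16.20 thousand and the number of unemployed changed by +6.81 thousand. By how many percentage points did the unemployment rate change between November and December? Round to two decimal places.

November: labor force = 951.54 + 42.94 = 994.48; u = 42.94/994.48 = 4.32%.
December: labor force = 967.74 + 49.75 = 1,017.49; u = 49.75/1,017.49 = 4.89%.
Change = 4.89% − 4.32% = +0.57 pp.

The unemployment rate changed by +0.57 percentage points.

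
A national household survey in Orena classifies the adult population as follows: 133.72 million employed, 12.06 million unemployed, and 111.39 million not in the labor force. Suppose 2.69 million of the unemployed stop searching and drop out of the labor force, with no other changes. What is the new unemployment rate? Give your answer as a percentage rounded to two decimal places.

New unemployment rate ≈ 6.55%.

Initially, labor force = 133.72 + 12.06 = 145.78 million, so u = 12.06/145.78 = 8.27%.
After the change, unemployed and labor force both fall by 2.69 → E = 133.72, U = 9.37, labor force = 143.09 million.
New unemployment rate = 9.37 / 143.09 = 6.55%.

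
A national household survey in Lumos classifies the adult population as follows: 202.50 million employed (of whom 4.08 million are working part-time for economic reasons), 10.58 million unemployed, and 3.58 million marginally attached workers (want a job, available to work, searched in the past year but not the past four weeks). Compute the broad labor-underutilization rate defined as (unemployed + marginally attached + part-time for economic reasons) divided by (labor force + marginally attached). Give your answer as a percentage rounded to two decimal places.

Labor force = 202.50 + 10.58 = 213.08 million.
Numerator = 10.58 + 3.58 + 4.08 = 18.24 million.
Denominator = 213.08 + 3.58 = 216.66 million.
Broad rate = 18.24 / 216.66 = 8.42%.

Broad underutilization rate ≈ 8.42%.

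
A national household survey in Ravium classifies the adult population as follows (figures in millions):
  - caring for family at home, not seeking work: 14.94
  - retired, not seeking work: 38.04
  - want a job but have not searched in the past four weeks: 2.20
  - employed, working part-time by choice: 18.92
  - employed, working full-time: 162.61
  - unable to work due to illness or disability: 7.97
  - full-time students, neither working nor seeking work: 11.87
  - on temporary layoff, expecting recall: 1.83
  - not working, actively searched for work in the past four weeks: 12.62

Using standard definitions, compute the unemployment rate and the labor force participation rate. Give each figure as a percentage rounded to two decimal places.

Unemployment rate ≈ 7.37%; labor force participation rate ≈ 72.32%.

Employed = 18.92 + 162.61 = 181.53 million.
Unemployed = 1.83 + 12.62 = 14.45 million (jobless and actively searching, or on temporary layoff).
Labor force = 181.53 + 14.45 = 195.98 million.
Not in labor force = 14.94 + 38.04 + 2.20 + 7.97 + 11.87 = 75.02 million (those not working and not actively searching are outside the labor force — including those who want a job but have given up searching).
Civilian working-age population = 195.98 + 75.02 = 271.00 million.
Unemployment rate = 14.45 / 195.98 = 7.37%.
Labor force participation rate = 195.98 / 271.00 = 72.32%.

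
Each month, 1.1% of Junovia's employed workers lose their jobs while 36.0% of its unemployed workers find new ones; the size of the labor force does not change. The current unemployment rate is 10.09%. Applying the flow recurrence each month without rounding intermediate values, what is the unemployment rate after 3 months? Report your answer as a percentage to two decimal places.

Unemployment rate after three months ≈ 4.74%.

With a fixed labor force, u_{t+1} = u_t + s·(1−u_t) − f·u_t = u_t·(1−s−f) + s.
Here 1−s−f = 0.629 and s = 0.011.
u_1 = 0.100900 × 0.629 + 0.011 = 0.074466.
u_2 = 0.074466 × 0.629 + 0.011 = 0.057839.
u_3 = 0.057839 × 0.629 + 0.011 = 0.047381.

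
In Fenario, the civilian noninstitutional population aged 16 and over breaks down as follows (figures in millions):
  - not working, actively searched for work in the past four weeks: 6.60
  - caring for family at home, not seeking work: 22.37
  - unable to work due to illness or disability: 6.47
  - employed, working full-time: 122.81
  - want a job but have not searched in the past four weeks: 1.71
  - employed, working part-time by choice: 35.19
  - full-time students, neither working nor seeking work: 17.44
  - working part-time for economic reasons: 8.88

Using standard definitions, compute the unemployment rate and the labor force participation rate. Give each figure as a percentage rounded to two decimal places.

Unemployment rate ≈ 3.80%; labor force participation rate ≈ 78.33%.

Employed = 122.81 + 35.19 + 8.88 = 166.88 million (anyone who worked, including part-time for economic reasons, counts as employed).
Unemployed = 6.60 million.
Labor force = 166.88 + 6.60 = 173.48 million.
Not in labor force = 22.37 + 6.47 + 1.71 + 17.44 = 47.99 million (those not working and not actively searching are outside the labor force — including those who want a job but have given up searching).
Civilian working-age population = 173.48 + 47.99 = 221.47 million.
Unemployment rate = 6.60 / 173.48 = 3.80%.
Labor force participation rate = 173.48 / 221.47 = 78.33%.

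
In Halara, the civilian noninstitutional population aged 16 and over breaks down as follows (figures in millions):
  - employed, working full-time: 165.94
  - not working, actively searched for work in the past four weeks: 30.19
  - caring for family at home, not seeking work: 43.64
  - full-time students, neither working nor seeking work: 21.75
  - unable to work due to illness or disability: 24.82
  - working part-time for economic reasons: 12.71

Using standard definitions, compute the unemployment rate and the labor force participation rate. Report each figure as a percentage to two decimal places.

Employed = 165.94 + 12.71 = 178.65 million (anyone who worked, including part-time for economic reasons, counts as employed).
Unemployed = 30.19 million.
Labor force = 178.65 + 30.19 = 208.84 million.
Not in labor force = 43.64 + 21.75 + 24.82 = 90.21 million (those not working and not actively searching are outside the labor force).
Civilian working-age population = 208.84 + 90.21 = 299.05 million.
Unemployment rate = 30.19 / 208.84 = 14.46%.
Labor force participation rate = 208.84 / 299.05 = 69.83%.

Unemployment rate ≈ 14.46%; labor force participation rate ≈ 69.83%.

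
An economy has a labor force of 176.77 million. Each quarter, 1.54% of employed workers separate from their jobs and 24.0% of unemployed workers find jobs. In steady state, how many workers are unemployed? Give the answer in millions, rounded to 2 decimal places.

About 10.66 million are unemployed in steady state.

Steady-state unemployment rate u* = s/(s+f) = 1.54/(1.54+24.0) = 0.060298.
Unemployed = u* × labor force = 0.060298 × 176.77 ≈ 10.66 million.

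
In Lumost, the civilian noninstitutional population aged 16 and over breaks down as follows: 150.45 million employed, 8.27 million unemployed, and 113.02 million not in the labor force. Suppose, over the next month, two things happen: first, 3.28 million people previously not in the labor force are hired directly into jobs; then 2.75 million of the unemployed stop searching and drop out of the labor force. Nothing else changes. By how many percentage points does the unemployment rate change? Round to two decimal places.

The unemployment rate changes by −1.74 percentage points.

Initially, labor force = 150.45 + 8.27 = 158.72 million, so u = 8.27/158.72 = 5.21%.
After the first change, employed and labor force both rise by 3.28; unemployed unchanged → E = 153.73, U = 8.27, labor force = 162.00 million.
After the second change, unemployed and labor force both fall by 2.75 → E = 153.73, U = 5.52, labor force = 159.25 million.
New unemployment rate = 5.52 / 159.25 = 3.47%.
Change = 3.47% − 5.21% = −1.74 percentage points.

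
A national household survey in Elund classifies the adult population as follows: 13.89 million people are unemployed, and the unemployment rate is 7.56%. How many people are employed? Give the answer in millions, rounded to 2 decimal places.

Labor force = U / u = 13.89 / 0.0756 ≈ 183.73 million.
Employed = labor force − unemployed = 183.73 − 13.89 = 169.84 million.

About 169.84 million are employed.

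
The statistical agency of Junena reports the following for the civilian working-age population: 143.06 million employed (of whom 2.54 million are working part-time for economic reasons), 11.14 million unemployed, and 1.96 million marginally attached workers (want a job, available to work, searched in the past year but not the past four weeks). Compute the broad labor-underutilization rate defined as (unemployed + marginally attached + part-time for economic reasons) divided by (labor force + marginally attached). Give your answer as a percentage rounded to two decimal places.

Labor force = 143.06 + 11.14 = 154.20 million.
Numerator = 11.14 + 1.96 + 2.54 = 15.64 million.
Denominator = 154.20 + 1.96 = 156.16 million.
Broad rate = 15.64 / 156.16 = 10.02%.

Broad underutilization rate ≈ 10.02%.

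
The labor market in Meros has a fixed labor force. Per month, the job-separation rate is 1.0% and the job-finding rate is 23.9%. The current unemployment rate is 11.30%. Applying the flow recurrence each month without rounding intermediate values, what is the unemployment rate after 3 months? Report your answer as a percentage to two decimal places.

Unemployment rate after three months ≈ 7.10%.

With a fixed labor force, u_{t+1} = u_t + s·(1−u_t) − f·u_t = u_t·(1−s−f) + s.
Here 1−s−f = 0.751 and s = 0.010.
u_1 = 0.113000 × 0.751 + 0.010 = 0.094863.
u_2 = 0.094863 × 0.751 + 0.010 = 0.081242.
u_3 = 0.081242 × 0.751 + 0.010 = 0.071013.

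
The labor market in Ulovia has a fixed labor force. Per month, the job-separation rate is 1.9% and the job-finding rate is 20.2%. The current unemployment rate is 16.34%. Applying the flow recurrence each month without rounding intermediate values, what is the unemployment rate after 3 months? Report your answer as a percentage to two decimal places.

Unemployment rate after three months ≈ 12.26%.

With a fixed labor force, u_{t+1} = u_t + s·(1−u_t) − f·u_t = u_t·(1−s−f) + s.
Here 1−s−f = 0.779 and s = 0.019.
u_1 = 0.163400 × 0.779 + 0.019 = 0.146289.
u_2 = 0.146289 × 0.779 + 0.019 = 0.132959.
u_3 = 0.132959 × 0.779 + 0.019 = 0.122575.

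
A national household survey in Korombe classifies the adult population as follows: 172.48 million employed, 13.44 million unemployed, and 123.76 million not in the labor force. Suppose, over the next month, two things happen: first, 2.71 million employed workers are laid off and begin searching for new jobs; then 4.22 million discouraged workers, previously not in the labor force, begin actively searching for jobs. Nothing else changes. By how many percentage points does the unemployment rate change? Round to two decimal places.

Initially, labor force = 172.48 + 13.44 = 185.92 million, so u = 13.44/185.92 = 7.23%.
After the first change, employed falls and unemployed rises by 2.71; labor force unchanged → E = 169.77, U = 16.15, labor force = 185.92 million.
After the second change, unemployed and labor force both rise by 4.22 → E = 169.77, U = 20.37, labor force = 190.14 million.
New unemployment rate = 20.37 / 190.14 = 10.71%.
Change = 10.71% − 7.23% = +3.48 percentage points.

The unemployment rate changes by +3.48 percentage points.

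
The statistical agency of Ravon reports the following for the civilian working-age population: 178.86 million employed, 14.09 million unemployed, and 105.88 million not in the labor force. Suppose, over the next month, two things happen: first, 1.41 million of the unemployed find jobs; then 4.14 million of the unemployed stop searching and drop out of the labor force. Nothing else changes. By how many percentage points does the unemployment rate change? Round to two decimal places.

Initially, labor force = 178.86 + 14.09 = 192.95 million, so u = 14.09/192.95 = 7.30%.
After the first change, unemployed falls and employed rises by 1.41; labor force unchanged → E = 180.27, U = 12.68, labor force = 192.95 million.
After the second change, unemployed and labor force both fall by 4.14 → E = 180.27, U = 8.54, labor force = 188.81 million.
New unemployment rate = 8.54 / 188.81 = 4.52%.
Change = 4.52% − 7.30% = −2.78 percentage points.

The unemployment rate changes by −2.78 percentage points.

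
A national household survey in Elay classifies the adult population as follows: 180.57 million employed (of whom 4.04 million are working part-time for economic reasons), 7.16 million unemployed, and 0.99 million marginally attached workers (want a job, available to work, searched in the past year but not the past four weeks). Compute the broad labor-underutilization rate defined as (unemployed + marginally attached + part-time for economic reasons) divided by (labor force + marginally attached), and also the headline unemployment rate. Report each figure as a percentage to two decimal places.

Broad underutilization rate ≈ 6.46%; headline unemployment rate ≈ 3.81%.

Labor force = 180.57 + 7.16 = 187.73 million.
Numerator = 7.16 + 0.99 + 4.04 = 12.19 million.
Denominator = 187.73 + 0.99 = 188.72 million.
Broad rate = 12.19 / 188.72 = 6.46%.
Headline unemployment rate = 7.16 / 187.73 = 3.81%.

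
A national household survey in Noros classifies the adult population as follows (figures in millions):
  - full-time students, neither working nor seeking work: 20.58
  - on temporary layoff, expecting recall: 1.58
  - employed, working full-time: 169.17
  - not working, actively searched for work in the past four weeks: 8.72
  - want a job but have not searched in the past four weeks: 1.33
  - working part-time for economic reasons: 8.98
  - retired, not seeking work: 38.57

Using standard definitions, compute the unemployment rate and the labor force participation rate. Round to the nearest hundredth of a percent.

Unemployment rate ≈ 5.47%; labor force participation rate ≈ 75.70%.

Employed = 169.17 + 8.98 = 178.15 million (anyone who worked, including part-time for economic reasons, counts as employed).
Unemployed = 1.58 + 8.72 = 10.30 million (jobless and actively searching, or on temporary layoff).
Labor force = 178.15 + 10.30 = 188.45 million.
Not in labor force = 20.58 + 1.33 + 38.57 = 60.48 million (those not working and not actively searching are outside the labor force — including those who want a job but have given up searching).
Civilian working-age population = 188.45 + 60.48 = 248.93 million.
Unemployment rate = 10.30 / 188.45 = 5.47%.
Labor force participation rate = 188.45 / 248.93 = 75.70%.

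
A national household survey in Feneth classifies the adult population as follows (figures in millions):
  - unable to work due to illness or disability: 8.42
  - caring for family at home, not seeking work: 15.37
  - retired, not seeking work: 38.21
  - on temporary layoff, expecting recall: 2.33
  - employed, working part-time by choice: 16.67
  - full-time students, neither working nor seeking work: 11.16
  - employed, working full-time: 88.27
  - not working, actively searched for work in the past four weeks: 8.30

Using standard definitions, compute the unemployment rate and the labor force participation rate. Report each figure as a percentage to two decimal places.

Employed = 16.67 + 88.27 = 104.94 million.
Unemployed = 2.33 + 8.30 = 10.63 million (jobless and actively searching, or on temporary layoff).
Labor force = 104.94 + 10.63 = 115.57 million.
Not in labor force = 8.42 + 15.37 + 38.21 + 11.16 = 73.16 million (those not working and not actively searching are outside the labor force).
Civilian working-age population = 115.57 + 73.16 = 188.73 million.
Unemployment rate = 10.63 / 115.57 = 9.20%.
Labor force participation rate = 115.57 / 188.73 = 61.24%.

Unemployment rate ≈ 9.20%; labor force participation rate ≈ 61.24%.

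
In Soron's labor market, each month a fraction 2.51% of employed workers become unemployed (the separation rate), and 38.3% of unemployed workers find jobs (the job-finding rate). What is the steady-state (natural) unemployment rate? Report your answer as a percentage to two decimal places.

Steady-state unemployment rate ≈ 6.15%.

At steady state the flows balance: s·E = f·U, so U/(E+U) = s/(s+f).
u* = 2.51 / (2.51 + 38.3) = 2.51 / 40.81 = 6.15%.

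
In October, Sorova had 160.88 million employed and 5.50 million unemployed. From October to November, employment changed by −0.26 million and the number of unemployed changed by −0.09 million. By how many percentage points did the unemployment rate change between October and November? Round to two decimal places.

The unemployment rate changed by −0.05 percentage points.

October: labor force = 160.88 + 5.50 = 166.38; u = 5.50/166.38 = 3.31%.
November: labor force = 160.62 + 5.41 = 166.03; u = 5.41/166.03 = 3.26%.
Change = 3.26% − 3.31% = −0.05 pp.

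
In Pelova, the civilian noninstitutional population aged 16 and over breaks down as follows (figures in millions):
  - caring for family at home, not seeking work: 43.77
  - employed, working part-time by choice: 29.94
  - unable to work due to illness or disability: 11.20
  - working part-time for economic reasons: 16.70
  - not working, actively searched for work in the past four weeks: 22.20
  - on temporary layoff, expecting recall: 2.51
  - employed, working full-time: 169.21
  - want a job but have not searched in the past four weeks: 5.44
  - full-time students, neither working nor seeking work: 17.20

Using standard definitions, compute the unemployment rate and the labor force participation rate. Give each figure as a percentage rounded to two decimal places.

Unemployment rate ≈ 10.27%; labor force participation rate ≈ 75.61%.

Employed = 29.94 + 16.70 + 169.21 = 215.85 million (anyone who worked, including part-time for economic reasons, counts as employed).
Unemployed = 22.20 + 2.51 = 24.71 million (jobless and actively searching, or on temporary layoff).
Labor force = 215.85 + 24.71 = 240.56 million.
Not in labor force = 43.77 + 11.20 + 5.44 + 17.20 = 77.61 million (those not working and not actively searching are outside the labor force — including those who want a job but have given up searching).
Civilian working-age population = 240.56 + 77.61 = 318.17 million.
Unemployment rate = 24.71 / 240.56 = 10.27%.
Labor force participation rate = 240.56 / 318.17 = 75.61%.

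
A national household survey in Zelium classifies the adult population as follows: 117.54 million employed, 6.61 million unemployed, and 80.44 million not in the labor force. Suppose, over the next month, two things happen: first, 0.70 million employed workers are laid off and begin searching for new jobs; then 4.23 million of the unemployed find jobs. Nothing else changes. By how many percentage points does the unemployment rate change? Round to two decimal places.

Initially, labor force = 117.54 + 6.61 = 124.15 million, so u = 6.61/124.15 = 5.32%.
After the first change, employed falls and unemployed rises by 0.70; labor force unchanged → E = 116.84, U = 7.31, labor force = 124.15 million.
After the second change, unemployed falls and employed rises by 4.23; labor force unchanged → E = 121.07, U = 3.08, labor force = 124.15 million.
New unemployment rate = 3.08 / 124.15 = 2.48%.
Change = 2.48% − 5.32% = −2.84 percentage points.

The unemployment rate changes by −2.84 percentage points.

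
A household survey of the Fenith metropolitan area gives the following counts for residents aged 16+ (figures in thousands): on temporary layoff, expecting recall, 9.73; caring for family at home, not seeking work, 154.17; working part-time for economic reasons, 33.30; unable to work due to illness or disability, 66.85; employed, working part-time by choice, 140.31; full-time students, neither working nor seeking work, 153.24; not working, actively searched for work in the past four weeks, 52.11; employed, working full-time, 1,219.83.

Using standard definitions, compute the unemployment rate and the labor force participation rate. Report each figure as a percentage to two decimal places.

Unemployment rate ≈ 4.25%; labor force participation rate ≈ 79.54%.

Employed = 33.30 + 140.31 + 1,219.83 = 1,393.44 thousand (anyone who worked, including part-time for economic reasons, counts as employed).
Unemployed = 9.73 + 52.11 = 61.84 thousand (jobless and actively searching, or on temporary layoff).
Labor force = 1,393.44 + 61.84 = 1,455.28 thousand.
Not in labor force = 154.17 + 66.85 + 153.24 = 374.26 thousand (those not working and not actively searching are outside the labor force).
Civilian working-age population = 1,455.28 + 374.26 = 1,829.54 thousand.
Unemployment rate = 61.84 / 1,455.28 = 4.25%.
Labor force participation rate = 1,455.28 / 1,829.54 = 79.54%.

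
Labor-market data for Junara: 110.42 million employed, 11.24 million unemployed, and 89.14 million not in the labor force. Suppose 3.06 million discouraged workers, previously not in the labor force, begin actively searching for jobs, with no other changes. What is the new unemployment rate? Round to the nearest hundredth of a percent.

Initially, labor force = 110.42 + 11.24 = 121.66 million, so u = 11.24/121.66 = 9.24%.
After the change, unemployed and labor force both rise by 3.06 → E = 110.42, U = 14.30, labor force = 124.72 million.
New unemployment rate = 14.30 / 124.72 = 11.47%.

New unemployment rate ≈ 11.47%.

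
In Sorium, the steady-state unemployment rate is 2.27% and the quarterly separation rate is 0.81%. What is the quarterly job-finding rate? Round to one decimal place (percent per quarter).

From u* = s/(s+f): f = s·(1−u)/u.
f = 0.81 × (1 − 0.0227) / 0.0227 = 0.7916 / 0.0227 ≈ 34.9% per quarter.

Job-finding rate ≈ 34.9% per quarter.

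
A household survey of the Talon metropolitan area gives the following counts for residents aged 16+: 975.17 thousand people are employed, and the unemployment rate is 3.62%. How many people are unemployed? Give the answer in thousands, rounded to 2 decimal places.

Let U be the number unemployed. The labor force is E + U, and U/(E+U) = 0.0362.
So U = 0.0362 × 975.17 / (1 − 0.0362) = 35.3012 / 0.9638 ≈ 36.63 thousand.

About 36.63 thousand are unemployed.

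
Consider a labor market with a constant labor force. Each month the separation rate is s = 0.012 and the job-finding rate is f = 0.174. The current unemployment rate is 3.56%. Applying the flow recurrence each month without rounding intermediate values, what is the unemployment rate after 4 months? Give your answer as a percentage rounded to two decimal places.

Unemployment rate after four months ≈ 5.18%.

With a fixed labor force, u_{t+1} = u_t + s·(1−u_t) − f·u_t = u_t·(1−s−f) + s.
Here 1−s−f = 0.814 and s = 0.012.
u_1 = 0.035600 × 0.814 + 0.012 = 0.040978.
u_2 = 0.040978 × 0.814 + 0.012 = 0.045356.
u_3 = 0.045356 × 0.814 + 0.012 = 0.048920.
u_4 = 0.048920 × 0.814 + 0.012 = 0.051821.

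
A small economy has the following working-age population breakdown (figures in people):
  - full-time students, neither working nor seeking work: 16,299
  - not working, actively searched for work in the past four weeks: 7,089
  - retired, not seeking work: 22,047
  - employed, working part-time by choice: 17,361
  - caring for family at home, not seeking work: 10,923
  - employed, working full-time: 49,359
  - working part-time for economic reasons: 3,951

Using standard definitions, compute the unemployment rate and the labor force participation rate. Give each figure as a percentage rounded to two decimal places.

Employed = 17,361 + 49,359 + 3,951 = 70,671 (anyone who worked, including part-time for economic reasons, counts as employed).
Unemployed = 7,089.
Labor force = 70,671 + 7,089 = 77,760.
Not in labor force = 16,299 + 22,047 + 10,923 = 49,269 (those not working and not actively searching are outside the labor force).
Civilian working-age population = 77,760 + 49,269 = 127,029.
Unemployment rate = 7,089 / 77,760 = 9.12%.
Labor force participation rate = 77,760 / 127,029 = 61.21%.

Unemployment rate ≈ 9.12%; labor force participation rate ≈ 61.21%.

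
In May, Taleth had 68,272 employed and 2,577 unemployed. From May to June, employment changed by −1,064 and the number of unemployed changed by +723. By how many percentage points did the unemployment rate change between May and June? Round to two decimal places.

May: labor force = 68,272 + 2,577 = 70,849; u = 2,577/70,849 = 3.64%.
June: labor force = 67,208 + 3,300 = 70,508; u = 3,300/70,508 = 4.68%.
Change = 4.68% − 3.64% = +1.04 pp.

The unemployment rate changed by +1.04 percentage points.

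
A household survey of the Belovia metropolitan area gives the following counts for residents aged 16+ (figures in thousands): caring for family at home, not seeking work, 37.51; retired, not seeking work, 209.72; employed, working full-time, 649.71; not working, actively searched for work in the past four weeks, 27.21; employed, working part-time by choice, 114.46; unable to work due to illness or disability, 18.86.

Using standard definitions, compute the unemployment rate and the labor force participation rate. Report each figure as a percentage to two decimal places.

Unemployment rate ≈ 3.44%; labor force participation rate ≈ 74.84%.

Employed = 649.71 + 114.46 = 764.17 thousand.
Unemployed = 27.21 thousand.
Labor force = 764.17 + 27.21 = 791.38 thousand.
Not in labor force = 37.51 + 209.72 + 18.86 = 266.09 thousand (those not working and not actively searching are outside the labor force).
Civilian working-age population = 791.38 + 266.09 = 1,057.47 thousand.
Unemployment rate = 27.21 / 791.38 = 3.44%.
Labor force participation rate = 791.38 / 1,057.47 = 74.84%.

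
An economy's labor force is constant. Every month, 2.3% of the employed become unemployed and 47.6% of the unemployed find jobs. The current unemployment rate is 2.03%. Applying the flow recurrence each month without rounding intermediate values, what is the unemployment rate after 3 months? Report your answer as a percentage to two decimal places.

Unemployment rate after three months ≈ 4.28%.

With a fixed labor force, u_{t+1} = u_t + s·(1−u_t) − f·u_t = u_t·(1−s−f) + s.
Here 1−s−f = 0.501 and s = 0.023.
u_1 = 0.020300 × 0.501 + 0.023 = 0.033170.
u_2 = 0.033170 × 0.501 + 0.023 = 0.039618.
u_3 = 0.039618 × 0.501 + 0.023 = 0.042849.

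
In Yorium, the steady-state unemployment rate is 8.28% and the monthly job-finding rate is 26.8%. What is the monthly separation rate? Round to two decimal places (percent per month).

Separation rate ≈ 2.42% per month.

From u* = s/(s+f): s = u·f/(1−u).
s = 0.0828 × 26.8 / (1 − 0.0828) = 2.2190 / 0.9172 ≈ 2.42% per month.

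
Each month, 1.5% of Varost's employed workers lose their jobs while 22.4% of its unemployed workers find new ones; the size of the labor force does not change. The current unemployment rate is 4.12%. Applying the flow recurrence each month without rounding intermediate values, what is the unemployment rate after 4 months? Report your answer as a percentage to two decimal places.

Unemployment rate after four months ≈ 5.55%.

With a fixed labor force, u_{t+1} = u_t + s·(1−u_t) − f·u_t = u_t·(1−s−f) + s.
Here 1−s−f = 0.761 and s = 0.015.
u_1 = 0.041200 × 0.761 + 0.015 = 0.046353.
u_2 = 0.046353 × 0.761 + 0.015 = 0.050275.
u_3 = 0.050275 × 0.761 + 0.015 = 0.053259.
u_4 = 0.053259 × 0.761 + 0.015 = 0.055530.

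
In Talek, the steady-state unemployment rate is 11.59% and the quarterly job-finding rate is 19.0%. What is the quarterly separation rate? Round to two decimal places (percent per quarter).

From u* = s/(s+f): s = u·f/(1−u).
s = 0.1159 × 19.0 / (1 − 0.1159) = 2.2021 / 0.8841 ≈ 2.49% per quarter.

Separation rate ≈ 2.49% per quarter.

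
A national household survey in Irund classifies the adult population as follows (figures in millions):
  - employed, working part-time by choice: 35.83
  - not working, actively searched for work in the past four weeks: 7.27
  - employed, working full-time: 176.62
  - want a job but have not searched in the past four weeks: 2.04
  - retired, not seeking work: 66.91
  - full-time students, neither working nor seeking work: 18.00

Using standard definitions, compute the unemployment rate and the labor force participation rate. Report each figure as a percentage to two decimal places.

Unemployment rate ≈ 3.31%; labor force participation rate ≈ 71.65%.

Employed = 35.83 + 176.62 = 212.45 million.
Unemployed = 7.27 million.
Labor force = 212.45 + 7.27 = 219.72 million.
Not in labor force = 2.04 + 66.91 + 18.00 = 86.95 million (those not working and not actively searching are outside the labor force — including those who want a job but have given up searching).
Civilian working-age population = 219.72 + 86.95 = 306.67 million.
Unemployment rate = 7.27 / 219.72 = 3.31%.
Labor force participation rate = 219.72 / 306.67 = 71.65%.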